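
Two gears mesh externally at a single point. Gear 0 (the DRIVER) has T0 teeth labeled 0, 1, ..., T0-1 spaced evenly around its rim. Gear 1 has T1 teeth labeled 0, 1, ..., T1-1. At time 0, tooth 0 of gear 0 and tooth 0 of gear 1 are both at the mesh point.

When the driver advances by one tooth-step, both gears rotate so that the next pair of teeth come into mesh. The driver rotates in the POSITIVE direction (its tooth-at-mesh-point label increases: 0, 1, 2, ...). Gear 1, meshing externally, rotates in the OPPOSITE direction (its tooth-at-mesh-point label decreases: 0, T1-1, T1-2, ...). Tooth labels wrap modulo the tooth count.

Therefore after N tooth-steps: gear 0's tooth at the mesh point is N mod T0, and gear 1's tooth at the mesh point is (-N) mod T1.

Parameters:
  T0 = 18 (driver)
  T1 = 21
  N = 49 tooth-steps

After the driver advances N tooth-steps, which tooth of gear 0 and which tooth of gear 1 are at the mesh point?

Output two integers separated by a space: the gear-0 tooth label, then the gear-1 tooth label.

Gear 0 (driver, T0=18): tooth at mesh = N mod T0
  49 = 2 * 18 + 13, so 49 mod 18 = 13
  gear 0 tooth = 13
Gear 1 (driven, T1=21): tooth at mesh = (-N) mod T1
  49 = 2 * 21 + 7, so 49 mod 21 = 7
  (-49) mod 21 = (-7) mod 21 = 21 - 7 = 14
Mesh after 49 steps: gear-0 tooth 13 meets gear-1 tooth 14

Answer: 13 14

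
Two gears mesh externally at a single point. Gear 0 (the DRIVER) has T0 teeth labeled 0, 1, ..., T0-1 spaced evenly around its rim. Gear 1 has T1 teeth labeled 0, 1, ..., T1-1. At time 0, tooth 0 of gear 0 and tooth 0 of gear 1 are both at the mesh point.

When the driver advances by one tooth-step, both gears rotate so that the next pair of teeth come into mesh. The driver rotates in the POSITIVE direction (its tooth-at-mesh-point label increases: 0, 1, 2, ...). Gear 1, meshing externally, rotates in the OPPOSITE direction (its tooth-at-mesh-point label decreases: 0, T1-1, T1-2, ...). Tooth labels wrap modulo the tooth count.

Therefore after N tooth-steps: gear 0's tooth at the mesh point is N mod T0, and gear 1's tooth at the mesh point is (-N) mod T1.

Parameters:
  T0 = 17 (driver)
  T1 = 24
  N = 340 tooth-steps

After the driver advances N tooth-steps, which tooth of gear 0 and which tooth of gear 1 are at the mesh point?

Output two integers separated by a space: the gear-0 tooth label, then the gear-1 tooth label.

Answer: 0 20

Derivation:
Gear 0 (driver, T0=17): tooth at mesh = N mod T0
  340 = 20 * 17 + 0, so 340 mod 17 = 0
  gear 0 tooth = 0
Gear 1 (driven, T1=24): tooth at mesh = (-N) mod T1
  340 = 14 * 24 + 4, so 340 mod 24 = 4
  (-340) mod 24 = (-4) mod 24 = 24 - 4 = 20
Mesh after 340 steps: gear-0 tooth 0 meets gear-1 tooth 20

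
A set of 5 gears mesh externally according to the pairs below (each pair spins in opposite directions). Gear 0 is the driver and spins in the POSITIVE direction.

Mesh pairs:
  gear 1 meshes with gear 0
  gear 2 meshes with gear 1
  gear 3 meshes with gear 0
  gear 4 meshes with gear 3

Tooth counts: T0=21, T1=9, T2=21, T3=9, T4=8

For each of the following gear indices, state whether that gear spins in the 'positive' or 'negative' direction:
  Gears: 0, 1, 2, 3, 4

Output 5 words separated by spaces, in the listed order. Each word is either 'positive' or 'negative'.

Gear 0 (driver): positive (depth 0)
  gear 1: meshes with gear 0 -> depth 1 -> negative (opposite of gear 0)
  gear 2: meshes with gear 1 -> depth 2 -> positive (opposite of gear 1)
  gear 3: meshes with gear 0 -> depth 1 -> negative (opposite of gear 0)
  gear 4: meshes with gear 3 -> depth 2 -> positive (opposite of gear 3)
Queried indices 0, 1, 2, 3, 4 -> positive, negative, positive, negative, positive

Answer: positive negative positive negative positive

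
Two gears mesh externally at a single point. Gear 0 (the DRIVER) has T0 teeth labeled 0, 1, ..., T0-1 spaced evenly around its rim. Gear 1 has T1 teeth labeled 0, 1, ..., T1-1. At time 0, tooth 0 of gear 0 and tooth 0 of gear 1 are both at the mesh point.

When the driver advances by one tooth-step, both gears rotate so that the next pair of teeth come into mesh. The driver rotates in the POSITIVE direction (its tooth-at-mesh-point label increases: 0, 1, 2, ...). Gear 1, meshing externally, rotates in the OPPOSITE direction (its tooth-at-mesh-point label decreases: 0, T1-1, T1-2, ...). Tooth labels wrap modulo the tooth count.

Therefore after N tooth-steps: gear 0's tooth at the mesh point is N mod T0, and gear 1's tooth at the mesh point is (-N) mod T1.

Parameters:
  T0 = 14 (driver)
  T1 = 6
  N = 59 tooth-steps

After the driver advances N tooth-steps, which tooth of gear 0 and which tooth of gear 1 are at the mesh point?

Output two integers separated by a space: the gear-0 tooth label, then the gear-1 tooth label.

Gear 0 (driver, T0=14): tooth at mesh = N mod T0
  59 = 4 * 14 + 3, so 59 mod 14 = 3
  gear 0 tooth = 3
Gear 1 (driven, T1=6): tooth at mesh = (-N) mod T1
  59 = 9 * 6 + 5, so 59 mod 6 = 5
  (-59) mod 6 = (-5) mod 6 = 6 - 5 = 1
Mesh after 59 steps: gear-0 tooth 3 meets gear-1 tooth 1

Answer: 3 1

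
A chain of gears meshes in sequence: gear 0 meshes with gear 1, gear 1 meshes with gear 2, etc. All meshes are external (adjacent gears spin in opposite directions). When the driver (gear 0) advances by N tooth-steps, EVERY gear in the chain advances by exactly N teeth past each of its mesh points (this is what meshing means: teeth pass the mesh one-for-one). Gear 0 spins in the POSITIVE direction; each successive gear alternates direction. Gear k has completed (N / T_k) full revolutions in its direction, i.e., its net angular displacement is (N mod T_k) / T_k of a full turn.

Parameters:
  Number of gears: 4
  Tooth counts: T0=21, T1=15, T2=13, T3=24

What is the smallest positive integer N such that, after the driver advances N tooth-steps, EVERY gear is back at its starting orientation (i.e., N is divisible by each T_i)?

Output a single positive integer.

Answer: 10920

Derivation:
Gear k returns to start when N is a multiple of T_k.
All gears at start simultaneously when N is a common multiple of [21, 15, 13, 24]; the smallest such N is lcm(21, 15, 13, 24).
Start: lcm = T0 = 21
Fold in T1=15: gcd(21, 15) = 3; lcm(21, 15) = 21 * 15 / 3 = 315 / 3 = 105
Fold in T2=13: gcd(105, 13) = 1; lcm(105, 13) = 105 * 13 / 1 = 1365 / 1 = 1365
Fold in T3=24: gcd(1365, 24) = 3; lcm(1365, 24) = 1365 * 24 / 3 = 32760 / 3 = 10920
Full cycle length = 10920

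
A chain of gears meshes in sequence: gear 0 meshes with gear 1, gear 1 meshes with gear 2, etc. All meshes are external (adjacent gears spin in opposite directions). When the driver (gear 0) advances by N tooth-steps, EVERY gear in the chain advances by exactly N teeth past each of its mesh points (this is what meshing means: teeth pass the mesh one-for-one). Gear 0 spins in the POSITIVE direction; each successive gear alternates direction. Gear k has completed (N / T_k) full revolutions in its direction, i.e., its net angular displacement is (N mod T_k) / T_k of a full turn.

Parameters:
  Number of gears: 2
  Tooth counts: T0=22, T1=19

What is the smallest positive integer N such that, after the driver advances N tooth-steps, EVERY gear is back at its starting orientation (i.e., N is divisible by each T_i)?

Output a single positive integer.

Gear k returns to start when N is a multiple of T_k.
All gears at start simultaneously when N is a common multiple of [22, 19]; the smallest such N is lcm(22, 19).
Start: lcm = T0 = 22
Fold in T1=19: gcd(22, 19) = 1; lcm(22, 19) = 22 * 19 / 1 = 418 / 1 = 418
Full cycle length = 418

Answer: 418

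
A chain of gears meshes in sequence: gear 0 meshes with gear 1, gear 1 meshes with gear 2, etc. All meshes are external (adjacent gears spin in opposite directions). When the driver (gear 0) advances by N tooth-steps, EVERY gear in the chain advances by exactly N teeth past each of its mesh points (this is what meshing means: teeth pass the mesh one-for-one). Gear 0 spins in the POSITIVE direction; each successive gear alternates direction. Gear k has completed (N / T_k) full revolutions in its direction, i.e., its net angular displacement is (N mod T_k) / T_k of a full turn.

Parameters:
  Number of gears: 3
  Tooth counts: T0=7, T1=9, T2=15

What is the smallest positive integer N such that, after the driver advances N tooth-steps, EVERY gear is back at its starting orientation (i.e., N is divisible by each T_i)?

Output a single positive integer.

Answer: 315

Derivation:
Gear k returns to start when N is a multiple of T_k.
All gears at start simultaneously when N is a common multiple of [7, 9, 15]; the smallest such N is lcm(7, 9, 15).
Start: lcm = T0 = 7
Fold in T1=9: gcd(7, 9) = 1; lcm(7, 9) = 7 * 9 / 1 = 63 / 1 = 63
Fold in T2=15: gcd(63, 15) = 3; lcm(63, 15) = 63 * 15 / 3 = 945 / 3 = 315
Full cycle length = 315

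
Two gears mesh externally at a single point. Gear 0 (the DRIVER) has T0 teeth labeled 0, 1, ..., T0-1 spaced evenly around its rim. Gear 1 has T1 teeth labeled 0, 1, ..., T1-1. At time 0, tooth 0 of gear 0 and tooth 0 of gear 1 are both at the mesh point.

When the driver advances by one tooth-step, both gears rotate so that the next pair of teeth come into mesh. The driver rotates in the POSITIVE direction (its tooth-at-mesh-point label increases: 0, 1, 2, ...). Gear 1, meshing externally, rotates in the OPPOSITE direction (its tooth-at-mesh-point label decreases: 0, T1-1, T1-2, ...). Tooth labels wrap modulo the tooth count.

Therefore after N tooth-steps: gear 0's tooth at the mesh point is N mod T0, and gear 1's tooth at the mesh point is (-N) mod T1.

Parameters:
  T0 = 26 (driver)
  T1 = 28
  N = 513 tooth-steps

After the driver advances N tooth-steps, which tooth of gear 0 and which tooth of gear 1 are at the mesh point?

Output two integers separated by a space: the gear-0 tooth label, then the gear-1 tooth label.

Answer: 19 19

Derivation:
Gear 0 (driver, T0=26): tooth at mesh = N mod T0
  513 = 19 * 26 + 19, so 513 mod 26 = 19
  gear 0 tooth = 19
Gear 1 (driven, T1=28): tooth at mesh = (-N) mod T1
  513 = 18 * 28 + 9, so 513 mod 28 = 9
  (-513) mod 28 = (-9) mod 28 = 28 - 9 = 19
Mesh after 513 steps: gear-0 tooth 19 meets gear-1 tooth 19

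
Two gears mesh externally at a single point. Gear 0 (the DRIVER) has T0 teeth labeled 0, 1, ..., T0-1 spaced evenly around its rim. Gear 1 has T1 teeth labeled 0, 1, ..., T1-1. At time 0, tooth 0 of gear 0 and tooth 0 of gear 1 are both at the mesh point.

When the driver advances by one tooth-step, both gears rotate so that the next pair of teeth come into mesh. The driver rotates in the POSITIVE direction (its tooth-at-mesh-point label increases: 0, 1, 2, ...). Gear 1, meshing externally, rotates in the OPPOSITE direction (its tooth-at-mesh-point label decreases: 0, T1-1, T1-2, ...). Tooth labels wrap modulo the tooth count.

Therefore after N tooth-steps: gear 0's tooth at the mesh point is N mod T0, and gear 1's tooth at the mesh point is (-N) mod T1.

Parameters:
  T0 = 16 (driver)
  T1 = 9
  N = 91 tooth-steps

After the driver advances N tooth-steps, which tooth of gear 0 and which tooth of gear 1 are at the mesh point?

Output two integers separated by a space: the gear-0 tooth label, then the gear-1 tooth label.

Answer: 11 8

Derivation:
Gear 0 (driver, T0=16): tooth at mesh = N mod T0
  91 = 5 * 16 + 11, so 91 mod 16 = 11
  gear 0 tooth = 11
Gear 1 (driven, T1=9): tooth at mesh = (-N) mod T1
  91 = 10 * 9 + 1, so 91 mod 9 = 1
  (-91) mod 9 = (-1) mod 9 = 9 - 1 = 8
Mesh after 91 steps: gear-0 tooth 11 meets gear-1 tooth 8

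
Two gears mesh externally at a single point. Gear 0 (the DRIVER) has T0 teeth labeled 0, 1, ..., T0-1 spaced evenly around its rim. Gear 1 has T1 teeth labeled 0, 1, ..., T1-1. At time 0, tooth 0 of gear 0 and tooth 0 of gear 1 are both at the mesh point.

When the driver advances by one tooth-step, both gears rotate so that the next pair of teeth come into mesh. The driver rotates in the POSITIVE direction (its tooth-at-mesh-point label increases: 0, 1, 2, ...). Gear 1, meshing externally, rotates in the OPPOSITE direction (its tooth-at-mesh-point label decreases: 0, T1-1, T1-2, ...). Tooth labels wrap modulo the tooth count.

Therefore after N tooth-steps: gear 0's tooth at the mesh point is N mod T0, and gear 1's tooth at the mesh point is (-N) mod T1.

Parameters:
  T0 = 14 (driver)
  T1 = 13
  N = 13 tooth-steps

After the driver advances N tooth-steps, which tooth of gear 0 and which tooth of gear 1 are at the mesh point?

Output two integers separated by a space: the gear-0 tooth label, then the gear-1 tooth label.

Gear 0 (driver, T0=14): tooth at mesh = N mod T0
  13 = 0 * 14 + 13, so 13 mod 14 = 13
  gear 0 tooth = 13
Gear 1 (driven, T1=13): tooth at mesh = (-N) mod T1
  13 = 1 * 13 + 0, so 13 mod 13 = 0
  (-13) mod 13 = 0
Mesh after 13 steps: gear-0 tooth 13 meets gear-1 tooth 0

Answer: 13 0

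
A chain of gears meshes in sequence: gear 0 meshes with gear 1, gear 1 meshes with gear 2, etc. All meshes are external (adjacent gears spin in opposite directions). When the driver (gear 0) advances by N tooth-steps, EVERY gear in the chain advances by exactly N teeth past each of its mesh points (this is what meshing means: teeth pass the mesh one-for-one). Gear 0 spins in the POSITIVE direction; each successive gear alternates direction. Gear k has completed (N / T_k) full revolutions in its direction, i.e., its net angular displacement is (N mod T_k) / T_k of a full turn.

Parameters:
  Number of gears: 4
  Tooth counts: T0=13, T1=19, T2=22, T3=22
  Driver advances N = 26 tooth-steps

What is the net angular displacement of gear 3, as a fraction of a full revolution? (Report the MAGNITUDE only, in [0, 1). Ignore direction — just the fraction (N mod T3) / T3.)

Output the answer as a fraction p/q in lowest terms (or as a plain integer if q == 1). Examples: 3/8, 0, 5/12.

Answer: 2/11

Derivation:
Chain of 4 gears, tooth counts: [13, 19, 22, 22]
  gear 0: T0=13, direction=positive, advance = 26 mod 13 = 0 teeth = 0/13 turn
  gear 1: T1=19, direction=negative, advance = 26 mod 19 = 7 teeth = 7/19 turn
  gear 2: T2=22, direction=positive, advance = 26 mod 22 = 4 teeth = 4/22 turn
  gear 3: T3=22, direction=negative, advance = 26 mod 22 = 4 teeth = 4/22 turn
Gear 3: 26 mod 22 = 4
Fraction = 4 / 22 = 2/11 (gcd(4,22)=2) = 2/11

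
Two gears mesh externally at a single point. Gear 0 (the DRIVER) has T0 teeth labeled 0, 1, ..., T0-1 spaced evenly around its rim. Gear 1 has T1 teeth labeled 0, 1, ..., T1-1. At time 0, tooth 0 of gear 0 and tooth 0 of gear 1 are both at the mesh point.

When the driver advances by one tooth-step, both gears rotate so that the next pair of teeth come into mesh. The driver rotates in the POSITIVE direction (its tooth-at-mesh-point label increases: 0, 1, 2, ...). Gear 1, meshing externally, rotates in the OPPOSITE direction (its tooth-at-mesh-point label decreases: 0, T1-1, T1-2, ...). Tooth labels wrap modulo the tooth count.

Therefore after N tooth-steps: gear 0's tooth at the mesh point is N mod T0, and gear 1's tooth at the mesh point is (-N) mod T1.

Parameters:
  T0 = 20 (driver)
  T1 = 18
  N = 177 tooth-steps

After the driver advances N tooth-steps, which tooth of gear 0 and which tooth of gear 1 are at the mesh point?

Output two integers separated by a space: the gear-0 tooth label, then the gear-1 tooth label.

Gear 0 (driver, T0=20): tooth at mesh = N mod T0
  177 = 8 * 20 + 17, so 177 mod 20 = 17
  gear 0 tooth = 17
Gear 1 (driven, T1=18): tooth at mesh = (-N) mod T1
  177 = 9 * 18 + 15, so 177 mod 18 = 15
  (-177) mod 18 = (-15) mod 18 = 18 - 15 = 3
Mesh after 177 steps: gear-0 tooth 17 meets gear-1 tooth 3

Answer: 17 3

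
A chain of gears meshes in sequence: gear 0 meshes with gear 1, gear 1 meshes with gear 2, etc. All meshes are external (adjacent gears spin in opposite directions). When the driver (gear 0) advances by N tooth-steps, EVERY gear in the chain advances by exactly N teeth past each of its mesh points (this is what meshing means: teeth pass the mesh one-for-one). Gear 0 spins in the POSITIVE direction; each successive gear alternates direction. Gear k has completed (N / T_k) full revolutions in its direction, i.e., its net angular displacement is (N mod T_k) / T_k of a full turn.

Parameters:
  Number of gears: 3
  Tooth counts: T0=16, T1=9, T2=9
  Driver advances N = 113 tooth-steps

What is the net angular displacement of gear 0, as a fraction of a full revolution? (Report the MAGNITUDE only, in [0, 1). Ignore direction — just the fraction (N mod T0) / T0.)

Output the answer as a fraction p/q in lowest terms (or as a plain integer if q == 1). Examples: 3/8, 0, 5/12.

Chain of 3 gears, tooth counts: [16, 9, 9]
  gear 0: T0=16, direction=positive, advance = 113 mod 16 = 1 teeth = 1/16 turn
  gear 1: T1=9, direction=negative, advance = 113 mod 9 = 5 teeth = 5/9 turn
  gear 2: T2=9, direction=positive, advance = 113 mod 9 = 5 teeth = 5/9 turn
Gear 0: 113 mod 16 = 1
Fraction = 1 / 16 = 1/16 (gcd(1,16)=1) = 1/16

Answer: 1/16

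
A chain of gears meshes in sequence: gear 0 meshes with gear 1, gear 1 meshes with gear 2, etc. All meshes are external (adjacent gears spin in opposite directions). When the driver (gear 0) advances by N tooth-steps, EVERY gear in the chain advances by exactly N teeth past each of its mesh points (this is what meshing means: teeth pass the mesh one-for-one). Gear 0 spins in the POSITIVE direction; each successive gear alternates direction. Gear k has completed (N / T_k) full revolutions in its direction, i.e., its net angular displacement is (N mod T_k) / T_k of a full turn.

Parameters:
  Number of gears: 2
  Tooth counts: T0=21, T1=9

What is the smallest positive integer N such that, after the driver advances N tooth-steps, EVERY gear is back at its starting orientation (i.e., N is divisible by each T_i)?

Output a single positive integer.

Gear k returns to start when N is a multiple of T_k.
All gears at start simultaneously when N is a common multiple of [21, 9]; the smallest such N is lcm(21, 9).
Start: lcm = T0 = 21
Fold in T1=9: gcd(21, 9) = 3; lcm(21, 9) = 21 * 9 / 3 = 189 / 3 = 63
Full cycle length = 63

Answer: 63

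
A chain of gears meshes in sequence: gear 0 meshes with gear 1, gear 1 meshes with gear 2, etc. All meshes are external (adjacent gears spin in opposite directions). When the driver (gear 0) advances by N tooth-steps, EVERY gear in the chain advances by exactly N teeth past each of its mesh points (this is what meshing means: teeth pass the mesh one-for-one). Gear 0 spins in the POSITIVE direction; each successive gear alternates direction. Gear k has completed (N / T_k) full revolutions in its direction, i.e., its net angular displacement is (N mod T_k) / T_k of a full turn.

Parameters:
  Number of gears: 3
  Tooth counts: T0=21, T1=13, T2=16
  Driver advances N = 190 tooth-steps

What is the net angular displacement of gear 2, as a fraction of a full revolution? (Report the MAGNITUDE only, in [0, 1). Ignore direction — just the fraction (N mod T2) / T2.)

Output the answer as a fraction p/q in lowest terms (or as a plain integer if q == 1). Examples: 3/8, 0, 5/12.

Answer: 7/8

Derivation:
Chain of 3 gears, tooth counts: [21, 13, 16]
  gear 0: T0=21, direction=positive, advance = 190 mod 21 = 1 teeth = 1/21 turn
  gear 1: T1=13, direction=negative, advance = 190 mod 13 = 8 teeth = 8/13 turn
  gear 2: T2=16, direction=positive, advance = 190 mod 16 = 14 teeth = 14/16 turn
Gear 2: 190 mod 16 = 14
Fraction = 14 / 16 = 7/8 (gcd(14,16)=2) = 7/8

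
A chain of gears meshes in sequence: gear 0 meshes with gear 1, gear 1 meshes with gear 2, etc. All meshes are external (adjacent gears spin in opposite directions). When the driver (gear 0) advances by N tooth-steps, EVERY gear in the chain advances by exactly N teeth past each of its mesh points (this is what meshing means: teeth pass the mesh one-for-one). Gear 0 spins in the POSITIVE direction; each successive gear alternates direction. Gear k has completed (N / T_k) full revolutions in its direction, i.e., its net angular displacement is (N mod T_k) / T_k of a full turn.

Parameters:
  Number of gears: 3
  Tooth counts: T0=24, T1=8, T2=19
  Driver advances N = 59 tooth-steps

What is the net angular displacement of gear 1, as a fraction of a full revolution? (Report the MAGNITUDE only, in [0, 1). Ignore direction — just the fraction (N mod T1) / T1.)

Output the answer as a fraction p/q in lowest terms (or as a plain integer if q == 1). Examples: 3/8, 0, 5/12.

Answer: 3/8

Derivation:
Chain of 3 gears, tooth counts: [24, 8, 19]
  gear 0: T0=24, direction=positive, advance = 59 mod 24 = 11 teeth = 11/24 turn
  gear 1: T1=8, direction=negative, advance = 59 mod 8 = 3 teeth = 3/8 turn
  gear 2: T2=19, direction=positive, advance = 59 mod 19 = 2 teeth = 2/19 turn
Gear 1: 59 mod 8 = 3
Fraction = 3 / 8 = 3/8 (gcd(3,8)=1) = 3/8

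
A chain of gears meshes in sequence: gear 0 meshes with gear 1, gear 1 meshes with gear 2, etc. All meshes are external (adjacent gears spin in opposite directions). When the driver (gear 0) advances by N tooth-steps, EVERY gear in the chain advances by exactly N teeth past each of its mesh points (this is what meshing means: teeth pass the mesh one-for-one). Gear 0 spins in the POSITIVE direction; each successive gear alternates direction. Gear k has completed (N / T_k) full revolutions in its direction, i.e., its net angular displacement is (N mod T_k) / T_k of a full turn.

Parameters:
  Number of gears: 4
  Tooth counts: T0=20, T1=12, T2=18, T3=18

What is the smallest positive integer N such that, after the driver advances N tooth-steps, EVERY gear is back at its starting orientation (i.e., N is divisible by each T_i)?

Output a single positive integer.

Answer: 180

Derivation:
Gear k returns to start when N is a multiple of T_k.
All gears at start simultaneously when N is a common multiple of [20, 12, 18, 18]; the smallest such N is lcm(20, 12, 18, 18).
Start: lcm = T0 = 20
Fold in T1=12: gcd(20, 12) = 4; lcm(20, 12) = 20 * 12 / 4 = 240 / 4 = 60
Fold in T2=18: gcd(60, 18) = 6; lcm(60, 18) = 60 * 18 / 6 = 1080 / 6 = 180
Fold in T3=18: gcd(180, 18) = 18; lcm(180, 18) = 180 * 18 / 18 = 3240 / 18 = 180
Full cycle length = 180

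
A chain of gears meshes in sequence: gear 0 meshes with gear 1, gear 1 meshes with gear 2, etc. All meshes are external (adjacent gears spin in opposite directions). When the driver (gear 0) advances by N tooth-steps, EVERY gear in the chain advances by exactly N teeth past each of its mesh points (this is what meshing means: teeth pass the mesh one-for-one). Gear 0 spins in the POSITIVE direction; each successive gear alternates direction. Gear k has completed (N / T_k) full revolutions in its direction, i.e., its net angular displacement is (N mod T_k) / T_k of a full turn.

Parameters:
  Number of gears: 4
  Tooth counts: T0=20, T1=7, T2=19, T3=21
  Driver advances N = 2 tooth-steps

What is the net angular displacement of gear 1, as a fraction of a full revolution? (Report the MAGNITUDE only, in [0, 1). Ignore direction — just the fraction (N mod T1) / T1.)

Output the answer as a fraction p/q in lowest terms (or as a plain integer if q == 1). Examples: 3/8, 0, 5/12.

Answer: 2/7

Derivation:
Chain of 4 gears, tooth counts: [20, 7, 19, 21]
  gear 0: T0=20, direction=positive, advance = 2 mod 20 = 2 teeth = 2/20 turn
  gear 1: T1=7, direction=negative, advance = 2 mod 7 = 2 teeth = 2/7 turn
  gear 2: T2=19, direction=positive, advance = 2 mod 19 = 2 teeth = 2/19 turn
  gear 3: T3=21, direction=negative, advance = 2 mod 21 = 2 teeth = 2/21 turn
Gear 1: 2 mod 7 = 2
Fraction = 2 / 7 = 2/7 (gcd(2,7)=1) = 2/7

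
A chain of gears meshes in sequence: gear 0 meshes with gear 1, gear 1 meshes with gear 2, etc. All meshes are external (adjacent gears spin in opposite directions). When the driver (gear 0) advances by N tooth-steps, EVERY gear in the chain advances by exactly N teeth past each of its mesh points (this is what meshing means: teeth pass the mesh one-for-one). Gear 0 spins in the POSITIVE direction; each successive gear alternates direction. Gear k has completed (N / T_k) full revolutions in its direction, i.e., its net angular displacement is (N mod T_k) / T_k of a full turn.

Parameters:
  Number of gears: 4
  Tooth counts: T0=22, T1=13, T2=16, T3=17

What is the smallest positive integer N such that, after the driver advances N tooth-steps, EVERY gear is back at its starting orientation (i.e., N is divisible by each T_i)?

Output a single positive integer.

Answer: 38896

Derivation:
Gear k returns to start when N is a multiple of T_k.
All gears at start simultaneously when N is a common multiple of [22, 13, 16, 17]; the smallest such N is lcm(22, 13, 16, 17).
Start: lcm = T0 = 22
Fold in T1=13: gcd(22, 13) = 1; lcm(22, 13) = 22 * 13 / 1 = 286 / 1 = 286
Fold in T2=16: gcd(286, 16) = 2; lcm(286, 16) = 286 * 16 / 2 = 4576 / 2 = 2288
Fold in T3=17: gcd(2288, 17) = 1; lcm(2288, 17) = 2288 * 17 / 1 = 38896 / 1 = 38896
Full cycle length = 38896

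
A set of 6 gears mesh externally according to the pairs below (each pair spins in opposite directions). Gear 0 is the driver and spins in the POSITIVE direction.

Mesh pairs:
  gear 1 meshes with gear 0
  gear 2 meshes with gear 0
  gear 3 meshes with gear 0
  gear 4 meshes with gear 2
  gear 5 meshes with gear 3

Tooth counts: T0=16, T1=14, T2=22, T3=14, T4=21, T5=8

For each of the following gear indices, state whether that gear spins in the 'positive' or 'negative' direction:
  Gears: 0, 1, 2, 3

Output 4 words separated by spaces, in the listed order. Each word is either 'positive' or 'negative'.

Gear 0 (driver): positive (depth 0)
  gear 1: meshes with gear 0 -> depth 1 -> negative (opposite of gear 0)
  gear 2: meshes with gear 0 -> depth 1 -> negative (opposite of gear 0)
  gear 3: meshes with gear 0 -> depth 1 -> negative (opposite of gear 0)
  gear 4: meshes with gear 2 -> depth 2 -> positive (opposite of gear 2)
  gear 5: meshes with gear 3 -> depth 2 -> positive (opposite of gear 3)
Queried indices 0, 1, 2, 3 -> positive, negative, negative, negative

Answer: positive negative negative negative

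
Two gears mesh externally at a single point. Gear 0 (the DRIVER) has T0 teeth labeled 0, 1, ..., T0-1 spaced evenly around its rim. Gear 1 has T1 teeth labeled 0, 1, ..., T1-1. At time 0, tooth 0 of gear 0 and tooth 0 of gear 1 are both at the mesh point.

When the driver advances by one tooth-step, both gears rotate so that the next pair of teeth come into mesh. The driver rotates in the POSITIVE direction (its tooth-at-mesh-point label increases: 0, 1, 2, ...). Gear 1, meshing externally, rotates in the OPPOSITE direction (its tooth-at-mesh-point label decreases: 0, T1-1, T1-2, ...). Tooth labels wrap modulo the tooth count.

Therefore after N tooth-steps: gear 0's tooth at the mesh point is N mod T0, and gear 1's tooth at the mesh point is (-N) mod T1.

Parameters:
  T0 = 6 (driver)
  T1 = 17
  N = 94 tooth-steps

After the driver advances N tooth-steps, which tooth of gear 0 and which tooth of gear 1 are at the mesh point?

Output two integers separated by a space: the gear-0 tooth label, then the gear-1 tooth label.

Answer: 4 8

Derivation:
Gear 0 (driver, T0=6): tooth at mesh = N mod T0
  94 = 15 * 6 + 4, so 94 mod 6 = 4
  gear 0 tooth = 4
Gear 1 (driven, T1=17): tooth at mesh = (-N) mod T1
  94 = 5 * 17 + 9, so 94 mod 17 = 9
  (-94) mod 17 = (-9) mod 17 = 17 - 9 = 8
Mesh after 94 steps: gear-0 tooth 4 meets gear-1 tooth 8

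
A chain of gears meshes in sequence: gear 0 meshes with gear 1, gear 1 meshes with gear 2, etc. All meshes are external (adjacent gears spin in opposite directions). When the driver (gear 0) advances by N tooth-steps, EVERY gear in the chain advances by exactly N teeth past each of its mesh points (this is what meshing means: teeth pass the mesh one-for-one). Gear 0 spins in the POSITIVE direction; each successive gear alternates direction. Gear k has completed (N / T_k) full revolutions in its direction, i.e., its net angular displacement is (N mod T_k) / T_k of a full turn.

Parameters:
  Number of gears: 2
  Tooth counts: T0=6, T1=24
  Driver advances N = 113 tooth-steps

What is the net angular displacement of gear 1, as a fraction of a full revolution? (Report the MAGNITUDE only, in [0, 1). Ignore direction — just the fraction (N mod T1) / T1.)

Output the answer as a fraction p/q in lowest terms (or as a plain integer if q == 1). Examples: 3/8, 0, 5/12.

Answer: 17/24

Derivation:
Chain of 2 gears, tooth counts: [6, 24]
  gear 0: T0=6, direction=positive, advance = 113 mod 6 = 5 teeth = 5/6 turn
  gear 1: T1=24, direction=negative, advance = 113 mod 24 = 17 teeth = 17/24 turn
Gear 1: 113 mod 24 = 17
Fraction = 17 / 24 = 17/24 (gcd(17,24)=1) = 17/24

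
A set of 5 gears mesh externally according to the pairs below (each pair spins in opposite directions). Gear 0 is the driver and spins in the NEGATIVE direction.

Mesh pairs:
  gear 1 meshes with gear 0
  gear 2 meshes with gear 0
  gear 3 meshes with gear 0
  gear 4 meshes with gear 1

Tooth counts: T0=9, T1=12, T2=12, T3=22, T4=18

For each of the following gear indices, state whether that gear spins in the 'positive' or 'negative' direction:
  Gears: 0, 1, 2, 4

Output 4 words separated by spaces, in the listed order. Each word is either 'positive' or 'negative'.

Gear 0 (driver): negative (depth 0)
  gear 1: meshes with gear 0 -> depth 1 -> positive (opposite of gear 0)
  gear 2: meshes with gear 0 -> depth 1 -> positive (opposite of gear 0)
  gear 3: meshes with gear 0 -> depth 1 -> positive (opposite of gear 0)
  gear 4: meshes with gear 1 -> depth 2 -> negative (opposite of gear 1)
Queried indices 0, 1, 2, 4 -> negative, positive, positive, negative

Answer: negative positive positive negative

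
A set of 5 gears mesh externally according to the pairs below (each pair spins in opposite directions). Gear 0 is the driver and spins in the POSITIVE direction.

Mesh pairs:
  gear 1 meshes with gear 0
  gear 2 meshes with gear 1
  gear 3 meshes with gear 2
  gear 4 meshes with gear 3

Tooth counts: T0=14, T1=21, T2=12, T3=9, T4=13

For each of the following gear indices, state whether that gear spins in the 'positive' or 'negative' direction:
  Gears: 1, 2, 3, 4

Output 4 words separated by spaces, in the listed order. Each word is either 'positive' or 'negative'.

Gear 0 (driver): positive (depth 0)
  gear 1: meshes with gear 0 -> depth 1 -> negative (opposite of gear 0)
  gear 2: meshes with gear 1 -> depth 2 -> positive (opposite of gear 1)
  gear 3: meshes with gear 2 -> depth 3 -> negative (opposite of gear 2)
  gear 4: meshes with gear 3 -> depth 4 -> positive (opposite of gear 3)
Queried indices 1, 2, 3, 4 -> negative, positive, negative, positive

Answer: negative positive negative positive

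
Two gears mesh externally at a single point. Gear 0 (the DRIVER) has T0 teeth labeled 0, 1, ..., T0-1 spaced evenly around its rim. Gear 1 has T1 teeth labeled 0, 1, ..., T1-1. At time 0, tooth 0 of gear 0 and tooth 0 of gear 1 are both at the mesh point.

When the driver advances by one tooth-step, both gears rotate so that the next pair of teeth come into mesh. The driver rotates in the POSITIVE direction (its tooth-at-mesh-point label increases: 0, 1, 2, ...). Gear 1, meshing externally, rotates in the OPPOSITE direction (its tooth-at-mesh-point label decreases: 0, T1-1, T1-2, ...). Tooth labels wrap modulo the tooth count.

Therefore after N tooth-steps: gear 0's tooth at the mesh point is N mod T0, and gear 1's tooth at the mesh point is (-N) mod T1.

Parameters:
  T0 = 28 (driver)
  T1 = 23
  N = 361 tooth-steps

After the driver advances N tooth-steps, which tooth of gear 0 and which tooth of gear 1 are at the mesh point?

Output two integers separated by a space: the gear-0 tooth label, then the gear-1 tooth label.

Answer: 25 7

Derivation:
Gear 0 (driver, T0=28): tooth at mesh = N mod T0
  361 = 12 * 28 + 25, so 361 mod 28 = 25
  gear 0 tooth = 25
Gear 1 (driven, T1=23): tooth at mesh = (-N) mod T1
  361 = 15 * 23 + 16, so 361 mod 23 = 16
  (-361) mod 23 = (-16) mod 23 = 23 - 16 = 7
Mesh after 361 steps: gear-0 tooth 25 meets gear-1 tooth 7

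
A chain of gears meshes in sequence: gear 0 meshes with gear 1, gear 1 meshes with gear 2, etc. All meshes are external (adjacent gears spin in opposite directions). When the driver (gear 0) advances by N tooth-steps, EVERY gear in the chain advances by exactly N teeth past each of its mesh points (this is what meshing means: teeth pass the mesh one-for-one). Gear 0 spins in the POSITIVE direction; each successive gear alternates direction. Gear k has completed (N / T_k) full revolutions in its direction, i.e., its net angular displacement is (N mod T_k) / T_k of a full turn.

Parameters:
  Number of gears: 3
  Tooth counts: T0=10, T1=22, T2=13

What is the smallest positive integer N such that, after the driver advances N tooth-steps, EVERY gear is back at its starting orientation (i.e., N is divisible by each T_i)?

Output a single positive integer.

Answer: 1430

Derivation:
Gear k returns to start when N is a multiple of T_k.
All gears at start simultaneously when N is a common multiple of [10, 22, 13]; the smallest such N is lcm(10, 22, 13).
Start: lcm = T0 = 10
Fold in T1=22: gcd(10, 22) = 2; lcm(10, 22) = 10 * 22 / 2 = 220 / 2 = 110
Fold in T2=13: gcd(110, 13) = 1; lcm(110, 13) = 110 * 13 / 1 = 1430 / 1 = 1430
Full cycle length = 1430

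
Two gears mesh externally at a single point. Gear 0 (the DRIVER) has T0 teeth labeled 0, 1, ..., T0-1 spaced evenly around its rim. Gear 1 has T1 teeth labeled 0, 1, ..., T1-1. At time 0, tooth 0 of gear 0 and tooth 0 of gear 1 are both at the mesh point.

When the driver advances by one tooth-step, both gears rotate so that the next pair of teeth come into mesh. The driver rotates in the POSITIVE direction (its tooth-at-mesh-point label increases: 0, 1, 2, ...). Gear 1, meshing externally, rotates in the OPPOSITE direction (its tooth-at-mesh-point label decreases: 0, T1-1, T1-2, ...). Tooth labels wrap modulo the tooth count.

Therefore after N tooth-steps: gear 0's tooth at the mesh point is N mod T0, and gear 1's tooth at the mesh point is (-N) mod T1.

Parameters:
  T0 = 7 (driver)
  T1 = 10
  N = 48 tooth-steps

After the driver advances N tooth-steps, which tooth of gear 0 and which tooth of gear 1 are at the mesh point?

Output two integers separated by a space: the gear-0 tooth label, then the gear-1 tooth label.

Answer: 6 2

Derivation:
Gear 0 (driver, T0=7): tooth at mesh = N mod T0
  48 = 6 * 7 + 6, so 48 mod 7 = 6
  gear 0 tooth = 6
Gear 1 (driven, T1=10): tooth at mesh = (-N) mod T1
  48 = 4 * 10 + 8, so 48 mod 10 = 8
  (-48) mod 10 = (-8) mod 10 = 10 - 8 = 2
Mesh after 48 steps: gear-0 tooth 6 meets gear-1 tooth 2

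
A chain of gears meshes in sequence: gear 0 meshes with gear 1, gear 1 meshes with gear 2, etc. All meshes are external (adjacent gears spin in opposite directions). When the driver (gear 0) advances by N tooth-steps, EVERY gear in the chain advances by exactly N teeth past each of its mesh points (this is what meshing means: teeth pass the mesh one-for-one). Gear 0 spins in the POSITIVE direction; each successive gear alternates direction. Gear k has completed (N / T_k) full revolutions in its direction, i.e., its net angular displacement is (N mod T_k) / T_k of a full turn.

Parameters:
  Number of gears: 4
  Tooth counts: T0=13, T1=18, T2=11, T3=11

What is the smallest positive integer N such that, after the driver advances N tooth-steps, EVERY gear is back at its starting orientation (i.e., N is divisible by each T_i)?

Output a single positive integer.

Gear k returns to start when N is a multiple of T_k.
All gears at start simultaneously when N is a common multiple of [13, 18, 11, 11]; the smallest such N is lcm(13, 18, 11, 11).
Start: lcm = T0 = 13
Fold in T1=18: gcd(13, 18) = 1; lcm(13, 18) = 13 * 18 / 1 = 234 / 1 = 234
Fold in T2=11: gcd(234, 11) = 1; lcm(234, 11) = 234 * 11 / 1 = 2574 / 1 = 2574
Fold in T3=11: gcd(2574, 11) = 11; lcm(2574, 11) = 2574 * 11 / 11 = 28314 / 11 = 2574
Full cycle length = 2574

Answer: 2574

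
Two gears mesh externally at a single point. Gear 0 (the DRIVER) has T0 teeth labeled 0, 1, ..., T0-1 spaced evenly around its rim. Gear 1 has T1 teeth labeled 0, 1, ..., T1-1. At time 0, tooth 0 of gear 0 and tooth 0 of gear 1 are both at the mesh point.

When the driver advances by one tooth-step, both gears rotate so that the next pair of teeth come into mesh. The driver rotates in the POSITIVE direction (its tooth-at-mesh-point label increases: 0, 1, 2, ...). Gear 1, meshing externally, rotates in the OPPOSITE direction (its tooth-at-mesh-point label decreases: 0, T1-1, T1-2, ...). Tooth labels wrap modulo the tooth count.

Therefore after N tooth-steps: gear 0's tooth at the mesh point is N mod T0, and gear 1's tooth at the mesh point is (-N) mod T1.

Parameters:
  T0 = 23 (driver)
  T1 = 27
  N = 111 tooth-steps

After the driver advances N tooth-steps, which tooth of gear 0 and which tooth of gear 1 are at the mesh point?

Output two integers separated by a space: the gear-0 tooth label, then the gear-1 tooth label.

Gear 0 (driver, T0=23): tooth at mesh = N mod T0
  111 = 4 * 23 + 19, so 111 mod 23 = 19
  gear 0 tooth = 19
Gear 1 (driven, T1=27): tooth at mesh = (-N) mod T1
  111 = 4 * 27 + 3, so 111 mod 27 = 3
  (-111) mod 27 = (-3) mod 27 = 27 - 3 = 24
Mesh after 111 steps: gear-0 tooth 19 meets gear-1 tooth 24

Answer: 19 24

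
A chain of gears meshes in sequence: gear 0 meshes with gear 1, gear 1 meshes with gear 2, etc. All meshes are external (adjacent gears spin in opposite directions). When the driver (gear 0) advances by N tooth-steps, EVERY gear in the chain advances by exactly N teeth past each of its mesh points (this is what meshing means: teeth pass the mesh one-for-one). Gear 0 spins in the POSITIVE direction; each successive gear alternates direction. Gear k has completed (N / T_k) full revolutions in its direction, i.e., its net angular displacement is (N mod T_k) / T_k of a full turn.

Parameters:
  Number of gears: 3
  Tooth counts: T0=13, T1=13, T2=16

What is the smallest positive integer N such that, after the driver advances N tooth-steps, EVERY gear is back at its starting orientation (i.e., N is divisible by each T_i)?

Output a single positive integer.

Answer: 208

Derivation:
Gear k returns to start when N is a multiple of T_k.
All gears at start simultaneously when N is a common multiple of [13, 13, 16]; the smallest such N is lcm(13, 13, 16).
Start: lcm = T0 = 13
Fold in T1=13: gcd(13, 13) = 13; lcm(13, 13) = 13 * 13 / 13 = 169 / 13 = 13
Fold in T2=16: gcd(13, 16) = 1; lcm(13, 16) = 13 * 16 / 1 = 208 / 1 = 208
Full cycle length = 208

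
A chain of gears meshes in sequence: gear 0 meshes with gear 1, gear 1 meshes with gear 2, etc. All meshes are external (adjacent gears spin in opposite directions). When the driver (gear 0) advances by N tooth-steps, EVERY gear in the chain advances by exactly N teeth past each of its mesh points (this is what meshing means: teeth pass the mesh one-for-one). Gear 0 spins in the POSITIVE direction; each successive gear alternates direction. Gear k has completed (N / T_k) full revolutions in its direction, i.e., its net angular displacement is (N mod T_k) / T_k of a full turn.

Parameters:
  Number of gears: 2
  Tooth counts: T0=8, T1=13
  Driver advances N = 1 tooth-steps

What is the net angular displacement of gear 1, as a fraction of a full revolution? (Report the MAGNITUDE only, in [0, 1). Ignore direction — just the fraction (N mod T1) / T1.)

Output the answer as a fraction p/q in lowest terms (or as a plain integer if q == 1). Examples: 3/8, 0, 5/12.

Chain of 2 gears, tooth counts: [8, 13]
  gear 0: T0=8, direction=positive, advance = 1 mod 8 = 1 teeth = 1/8 turn
  gear 1: T1=13, direction=negative, advance = 1 mod 13 = 1 teeth = 1/13 turn
Gear 1: 1 mod 13 = 1
Fraction = 1 / 13 = 1/13 (gcd(1,13)=1) = 1/13

Answer: 1/13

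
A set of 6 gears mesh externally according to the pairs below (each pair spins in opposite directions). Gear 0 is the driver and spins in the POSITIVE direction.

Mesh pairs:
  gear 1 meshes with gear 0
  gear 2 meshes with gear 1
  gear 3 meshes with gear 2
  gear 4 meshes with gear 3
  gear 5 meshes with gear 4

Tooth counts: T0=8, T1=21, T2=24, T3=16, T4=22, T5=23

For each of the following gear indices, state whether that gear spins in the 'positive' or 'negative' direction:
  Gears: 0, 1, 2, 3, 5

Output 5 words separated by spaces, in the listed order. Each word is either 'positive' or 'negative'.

Gear 0 (driver): positive (depth 0)
  gear 1: meshes with gear 0 -> depth 1 -> negative (opposite of gear 0)
  gear 2: meshes with gear 1 -> depth 2 -> positive (opposite of gear 1)
  gear 3: meshes with gear 2 -> depth 3 -> negative (opposite of gear 2)
  gear 4: meshes with gear 3 -> depth 4 -> positive (opposite of gear 3)
  gear 5: meshes with gear 4 -> depth 5 -> negative (opposite of gear 4)
Queried indices 0, 1, 2, 3, 5 -> positive, negative, positive, negative, negative

Answer: positive negative positive negative negative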